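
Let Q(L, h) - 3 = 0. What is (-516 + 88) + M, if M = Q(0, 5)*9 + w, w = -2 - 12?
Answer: -415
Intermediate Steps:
w = -14
Q(L, h) = 3 (Q(L, h) = 3 + 0 = 3)
M = 13 (M = 3*9 - 14 = 27 - 14 = 13)
(-516 + 88) + M = (-516 + 88) + 13 = -428 + 13 = -415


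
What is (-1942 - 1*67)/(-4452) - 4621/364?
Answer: -354311/28938 ≈ -12.244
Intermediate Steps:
(-1942 - 1*67)/(-4452) - 4621/364 = (-1942 - 67)*(-1/4452) - 4621*1/364 = -2009*(-1/4452) - 4621/364 = 287/636 - 4621/364 = -354311/28938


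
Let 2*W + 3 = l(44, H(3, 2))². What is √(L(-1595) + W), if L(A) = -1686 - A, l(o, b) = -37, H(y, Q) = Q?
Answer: 4*√37 ≈ 24.331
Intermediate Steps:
W = 683 (W = -3/2 + (½)*(-37)² = -3/2 + (½)*1369 = -3/2 + 1369/2 = 683)
√(L(-1595) + W) = √((-1686 - 1*(-1595)) + 683) = √((-1686 + 1595) + 683) = √(-91 + 683) = √592 = 4*√37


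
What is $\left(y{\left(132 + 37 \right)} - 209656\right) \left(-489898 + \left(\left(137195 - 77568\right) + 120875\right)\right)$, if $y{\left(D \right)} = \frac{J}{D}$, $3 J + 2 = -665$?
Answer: $\frac{10962545783188}{169} \approx 6.4867 \cdot 10^{10}$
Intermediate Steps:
$J = - \frac{667}{3}$ ($J = - \frac{2}{3} + \frac{1}{3} \left(-665\right) = - \frac{2}{3} - \frac{665}{3} = - \frac{667}{3} \approx -222.33$)
$y{\left(D \right)} = - \frac{667}{3 D}$
$\left(y{\left(132 + 37 \right)} - 209656\right) \left(-489898 + \left(\left(137195 - 77568\right) + 120875\right)\right) = \left(- \frac{667}{3 \left(132 + 37\right)} - 209656\right) \left(-489898 + \left(\left(137195 - 77568\right) + 120875\right)\right) = \left(- \frac{667}{3 \cdot 169} - 209656\right) \left(-489898 + \left(59627 + 120875\right)\right) = \left(\left(- \frac{667}{3}\right) \frac{1}{169} - 209656\right) \left(-489898 + 180502\right) = \left(- \frac{667}{507} - 209656\right) \left(-309396\right) = \left(- \frac{106296259}{507}\right) \left(-309396\right) = \frac{10962545783188}{169}$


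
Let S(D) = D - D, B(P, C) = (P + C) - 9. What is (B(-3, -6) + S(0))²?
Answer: 324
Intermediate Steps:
B(P, C) = -9 + C + P (B(P, C) = (C + P) - 9 = -9 + C + P)
S(D) = 0
(B(-3, -6) + S(0))² = ((-9 - 6 - 3) + 0)² = (-18 + 0)² = (-18)² = 324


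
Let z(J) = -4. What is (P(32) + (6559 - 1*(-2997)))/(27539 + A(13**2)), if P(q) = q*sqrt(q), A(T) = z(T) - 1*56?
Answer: 9556/27479 + 128*sqrt(2)/27479 ≈ 0.35434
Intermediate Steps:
A(T) = -60 (A(T) = -4 - 1*56 = -4 - 56 = -60)
P(q) = q**(3/2)
(P(32) + (6559 - 1*(-2997)))/(27539 + A(13**2)) = (32**(3/2) + (6559 - 1*(-2997)))/(27539 - 60) = (128*sqrt(2) + (6559 + 2997))/27479 = (128*sqrt(2) + 9556)*(1/27479) = (9556 + 128*sqrt(2))*(1/27479) = 9556/27479 + 128*sqrt(2)/27479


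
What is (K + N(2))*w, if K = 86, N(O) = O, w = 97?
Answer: 8536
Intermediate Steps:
(K + N(2))*w = (86 + 2)*97 = 88*97 = 8536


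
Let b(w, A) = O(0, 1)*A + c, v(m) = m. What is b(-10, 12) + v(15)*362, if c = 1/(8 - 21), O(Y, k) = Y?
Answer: 70589/13 ≈ 5429.9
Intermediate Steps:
c = -1/13 (c = 1/(-13) = -1/13 ≈ -0.076923)
b(w, A) = -1/13 (b(w, A) = 0*A - 1/13 = 0 - 1/13 = -1/13)
b(-10, 12) + v(15)*362 = -1/13 + 15*362 = -1/13 + 5430 = 70589/13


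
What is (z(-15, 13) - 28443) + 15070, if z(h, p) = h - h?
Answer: -13373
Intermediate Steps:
z(h, p) = 0
(z(-15, 13) - 28443) + 15070 = (0 - 28443) + 15070 = -28443 + 15070 = -13373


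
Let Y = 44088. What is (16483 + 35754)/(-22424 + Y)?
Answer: 52237/21664 ≈ 2.4112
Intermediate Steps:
(16483 + 35754)/(-22424 + Y) = (16483 + 35754)/(-22424 + 44088) = 52237/21664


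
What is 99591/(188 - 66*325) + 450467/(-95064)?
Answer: -9522674089/1010625384 ≈ -9.4226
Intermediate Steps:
99591/(188 - 66*325) + 450467/(-95064) = 99591/(188 - 21450) + 450467*(-1/95064) = 99591/(-21262) - 450467/95064 = 99591*(-1/21262) - 450467/95064 = -99591/21262 - 450467/95064 = -9522674089/1010625384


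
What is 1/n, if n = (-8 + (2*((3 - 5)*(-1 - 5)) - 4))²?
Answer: 1/144 ≈ 0.0069444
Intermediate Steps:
n = 144 (n = (-8 + (2*(-2*(-6)) - 4))² = (-8 + (2*12 - 4))² = (-8 + (24 - 4))² = (-8 + 20)² = 12² = 144)
1/n = 1/144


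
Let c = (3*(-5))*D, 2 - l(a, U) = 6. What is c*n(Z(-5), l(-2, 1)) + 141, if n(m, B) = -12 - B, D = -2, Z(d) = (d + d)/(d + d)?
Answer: -99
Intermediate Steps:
Z(d) = 1 (Z(d) = (2*d)/((2*d)) = (2*d)*(1/(2*d)) = 1)
l(a, U) = -4 (l(a, U) = 2 - 1*6 = 2 - 6 = -4)
c = 30 (c = (3*(-5))*(-2) = -15*(-2) = 30)
c*n(Z(-5), l(-2, 1)) + 141 = 30*(-12 - 1*(-4)) + 141 = 30*(-12 + 4) + 141 = 30*(-8) + 141 = -240 + 141 = -99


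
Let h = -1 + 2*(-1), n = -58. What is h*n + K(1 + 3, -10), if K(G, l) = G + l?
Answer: 168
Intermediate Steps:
h = -3 (h = -1 - 2 = -3)
h*n + K(1 + 3, -10) = -3*(-58) + ((1 + 3) - 10) = 174 + (4 - 10) = 174 - 6 = 168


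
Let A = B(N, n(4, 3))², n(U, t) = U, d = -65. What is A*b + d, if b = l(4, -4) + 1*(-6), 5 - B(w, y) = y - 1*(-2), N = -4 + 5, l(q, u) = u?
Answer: -75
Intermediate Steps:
N = 1
B(w, y) = 3 - y (B(w, y) = 5 - (y - 1*(-2)) = 5 - (y + 2) = 5 - (2 + y) = 5 + (-2 - y) = 3 - y)
b = -10 (b = -4 + 1*(-6) = -4 - 6 = -10)
A = 1 (A = (3 - 1*4)² = (3 - 4)² = (-1)² = 1)
A*b + d = 1*(-10) - 65 = -10 - 65 = -75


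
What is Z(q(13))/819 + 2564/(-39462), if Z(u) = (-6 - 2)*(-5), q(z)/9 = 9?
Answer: -86906/5386563 ≈ -0.016134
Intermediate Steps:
q(z) = 81 (q(z) = 9*9 = 81)
Z(u) = 40 (Z(u) = -8*(-5) = 40)
Z(q(13))/819 + 2564/(-39462) = 40/819 + 2564/(-39462) = 40*(1/819) + 2564*(-1/39462) = 40/819 - 1282/19731 = -86906/5386563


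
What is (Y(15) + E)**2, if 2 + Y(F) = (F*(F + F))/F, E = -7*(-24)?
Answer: 38416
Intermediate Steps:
E = 168
Y(F) = -2 + 2*F (Y(F) = -2 + (F*(F + F))/F = -2 + (F*(2*F))/F = -2 + (2*F**2)/F = -2 + 2*F)
(Y(15) + E)**2 = ((-2 + 2*15) + 168)**2 = ((-2 + 30) + 168)**2 = (28 + 168)**2 = 196**2 = 38416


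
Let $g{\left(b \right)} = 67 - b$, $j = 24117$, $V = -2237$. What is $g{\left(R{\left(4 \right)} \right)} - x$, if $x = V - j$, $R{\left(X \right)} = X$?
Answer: $26417$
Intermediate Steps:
$x = -26354$ ($x = -2237 - 24117 = -26354$)
$g{\left(R{\left(4 \right)} \right)} - x = \left(67 - 4\right) - -26354 = \left(67 - 4\right) + 26354 = 63 + 26354 = 26417$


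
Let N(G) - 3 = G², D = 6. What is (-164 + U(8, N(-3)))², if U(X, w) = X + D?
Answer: 22500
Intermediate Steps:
N(G) = 3 + G²
U(X, w) = 6 + X (U(X, w) = X + 6 = 6 + X)
(-164 + U(8, N(-3)))² = (-164 + (6 + 8))² = (-164 + 14)² = (-150)² = 22500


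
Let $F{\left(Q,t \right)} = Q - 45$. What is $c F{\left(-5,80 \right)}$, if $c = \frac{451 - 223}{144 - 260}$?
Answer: $\frac{2850}{29} \approx 98.276$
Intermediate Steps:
$F{\left(Q,t \right)} = -45 + Q$
$c = - \frac{57}{29}$ ($c = \frac{228}{-116} = 228 \left(- \frac{1}{116}\right) = - \frac{57}{29} \approx -1.9655$)
$c F{\left(-5,80 \right)} = - \frac{57 \left(-45 - 5\right)}{29} = \left(- \frac{57}{29}\right) \left(-50\right) = \frac{2850}{29}$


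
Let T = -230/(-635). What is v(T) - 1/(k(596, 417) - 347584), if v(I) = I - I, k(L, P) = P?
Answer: 1/347167 ≈ 2.8805e-6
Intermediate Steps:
T = 46/127 (T = -230*(-1)/635 = -1*(-46/127) = 46/127 ≈ 0.36220)
v(I) = 0
v(T) - 1/(k(596, 417) - 347584) = 0 - 1/(417 - 347584) = 0 - 1/(-347167) = 0 - 1*(-1/347167) = 0 + 1/347167 = 1/347167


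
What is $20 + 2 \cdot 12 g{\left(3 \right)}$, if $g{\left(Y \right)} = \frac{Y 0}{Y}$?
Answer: $20$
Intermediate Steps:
$g{\left(Y \right)} = 0$ ($g{\left(Y \right)} = \frac{0}{Y} = 0$)
$20 + 2 \cdot 12 g{\left(3 \right)} = 20 + 2 \cdot 12 \cdot 0 = 20 + 24 \cdot 0 = 20 + 0 = 20$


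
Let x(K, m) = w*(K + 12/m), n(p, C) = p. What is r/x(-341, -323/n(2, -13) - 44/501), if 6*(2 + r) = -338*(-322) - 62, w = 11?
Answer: -2934960697/607460425 ≈ -4.8315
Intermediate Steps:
r = 18127 (r = -2 + (-338*(-322) - 62)/6 = -2 + (108836 - 62)/6 = -2 + (⅙)*108774 = -2 + 18129 = 18127)
x(K, m) = 11*K + 132/m (x(K, m) = 11*(K + 12/m) = 11*K + 132/m)
r/x(-341, -323/n(2, -13) - 44/501) = 18127/(11*(-341) + 132/(-323/2 - 44/501)) = 18127/(-3751 + 132/(-323*½ - 44*1/501)) = 18127/(-3751 + 132/(-323/2 - 44/501)) = 18127/(-3751 + 132/(-161911/1002)) = 18127/(-3751 + 132*(-1002/161911)) = 18127/(-3751 - 132264/161911) = 18127/(-607460425/161911) = 18127*(-161911/607460425) = -2934960697/607460425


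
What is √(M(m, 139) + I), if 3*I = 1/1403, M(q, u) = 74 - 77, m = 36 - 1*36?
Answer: I*√53142834/4209 ≈ 1.732*I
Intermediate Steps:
m = 0 (m = 36 - 36 = 0)
M(q, u) = -3
I = 1/4209 (I = (⅓)/1403 = (⅓)*(1/1403) = 1/4209 ≈ 0.00023759)
√(M(m, 139) + I) = √(-3 + 1/4209) = √(-12626/4209) = I*√53142834/4209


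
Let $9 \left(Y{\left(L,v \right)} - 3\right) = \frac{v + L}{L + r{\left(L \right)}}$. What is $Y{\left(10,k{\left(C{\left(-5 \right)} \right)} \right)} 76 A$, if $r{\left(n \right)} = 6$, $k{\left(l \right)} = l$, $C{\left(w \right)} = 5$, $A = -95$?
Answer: $- \frac{268945}{12} \approx -22412.0$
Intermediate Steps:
$Y{\left(L,v \right)} = 3 + \frac{L + v}{9 \left(6 + L\right)}$ ($Y{\left(L,v \right)} = 3 + \frac{\left(v + L\right) \frac{1}{L + 6}}{9} = 3 + \frac{\left(L + v\right) \frac{1}{6 + L}}{9} = 3 + \frac{\frac{1}{6 + L} \left(L + v\right)}{9} = 3 + \frac{L + v}{9 \left(6 + L\right)}$)
$Y{\left(10,k{\left(C{\left(-5 \right)} \right)} \right)} 76 A = \frac{162 + 5 + 28 \cdot 10}{9 \left(6 + 10\right)} 76 \left(-95\right) = \frac{162 + 5 + 280}{9 \cdot 16} \cdot 76 \left(-95\right) = \frac{1}{9} \cdot \frac{1}{16} \cdot 447 \cdot 76 \left(-95\right) = \frac{149}{48} \cdot 76 \left(-95\right) = \frac{2831}{12} \left(-95\right) = - \frac{268945}{12}$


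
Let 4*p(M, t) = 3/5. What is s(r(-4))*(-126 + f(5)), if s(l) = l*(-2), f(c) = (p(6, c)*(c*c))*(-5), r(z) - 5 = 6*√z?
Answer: 2895/2 + 3474*I ≈ 1447.5 + 3474.0*I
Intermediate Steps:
p(M, t) = 3/20 (p(M, t) = (3/5)/4 = (3*(⅕))/4 = (¼)*(⅗) = 3/20)
r(z) = 5 + 6*√z
f(c) = -3*c²/4 (f(c) = (3*(c*c)/20)*(-5) = (3*c²/20)*(-5) = -3*c²/4)
s(l) = -2*l
s(r(-4))*(-126 + f(5)) = (-2*(5 + 6*√(-4)))*(-126 - ¾*5²) = (-2*(5 + 6*(2*I)))*(-126 - ¾*25) = (-2*(5 + 12*I))*(-126 - 75/4) = (-10 - 24*I)*(-579/4) = 2895/2 + 3474*I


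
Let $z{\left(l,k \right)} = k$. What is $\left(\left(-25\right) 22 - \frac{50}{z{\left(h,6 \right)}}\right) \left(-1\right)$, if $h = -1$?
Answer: $\frac{1675}{3} \approx 558.33$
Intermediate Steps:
$\left(\left(-25\right) 22 - \frac{50}{z{\left(h,6 \right)}}\right) \left(-1\right) = \left(\left(-25\right) 22 - \frac{50}{6}\right) \left(-1\right) = \left(-550 - \frac{25}{3}\right) \left(-1\right) = \left(- \frac{1675}{3}\right) \left(-1\right) = \frac{1675}{3}$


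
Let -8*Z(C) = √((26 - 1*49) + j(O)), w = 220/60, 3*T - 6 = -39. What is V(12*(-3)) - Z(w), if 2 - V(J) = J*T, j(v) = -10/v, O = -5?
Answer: -394 + I*√21/8 ≈ -394.0 + 0.57282*I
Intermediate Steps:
T = -11 (T = 2 + (⅓)*(-39) = 2 - 13 = -11)
w = 11/3 (w = 220*(1/60) = 11/3 ≈ 3.6667)
Z(C) = -I*√21/8 (Z(C) = -√((26 - 1*49) - 10/(-5))/8 = -√((26 - 49) - 10*(-⅕))/8 = -√(-23 + 2)/8 = -I*√21/8)
V(J) = 2 + 11*J (V(J) = 2 - J*(-11) = 2 - (-11)*J = 2 + 11*J)
V(12*(-3)) - Z(w) = (2 + 11*(12*(-3))) - (-1)*I*√21/8 = (2 + 11*(-36)) + I*√21/8 = (2 - 396) + I*√21/8 = -394 + I*√21/8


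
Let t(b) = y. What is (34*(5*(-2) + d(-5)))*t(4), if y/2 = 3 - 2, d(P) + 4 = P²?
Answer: 748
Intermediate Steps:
d(P) = -4 + P²
y = 2 (y = 2*(3 - 2) = 2*1 = 2)
t(b) = 2
(34*(5*(-2) + d(-5)))*t(4) = (34*(5*(-2) + (-4 + (-5)²)))*2 = (34*(-10 + (-4 + 25)))*2 = (34*(-10 + 21))*2 = (34*11)*2 = 374*2 = 748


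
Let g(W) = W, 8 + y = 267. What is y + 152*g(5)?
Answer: 1019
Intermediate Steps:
y = 259 (y = -8 + 267 = 259)
y + 152*g(5) = 259 + 152*5 = 259 + 760 = 1019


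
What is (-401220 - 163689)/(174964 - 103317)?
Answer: -564909/71647 ≈ -7.8846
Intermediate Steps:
(-401220 - 163689)/(174964 - 103317) = -564909/71647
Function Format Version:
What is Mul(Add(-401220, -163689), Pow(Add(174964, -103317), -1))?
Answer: Rational(-564909, 71647) ≈ -7.8846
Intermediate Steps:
Mul(Add(-401220, -163689), Pow(Add(174964, -103317), -1)) = Mul(-564909, Pow(71647, -1)) = Mul(-564909, Rational(1, 71647)) = Rational(-564909, 71647)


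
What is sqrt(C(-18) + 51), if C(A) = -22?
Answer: sqrt(29) ≈ 5.3852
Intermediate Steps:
sqrt(C(-18) + 51) = sqrt(-22 + 51) = sqrt(29)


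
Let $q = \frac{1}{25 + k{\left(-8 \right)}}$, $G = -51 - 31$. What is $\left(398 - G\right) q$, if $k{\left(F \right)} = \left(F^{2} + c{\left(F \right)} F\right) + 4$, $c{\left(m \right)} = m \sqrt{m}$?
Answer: $\frac{44640}{41417} - \frac{61440 i \sqrt{2}}{41417} \approx 1.0778 - 2.0979 i$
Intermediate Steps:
$c{\left(m \right)} = m^{\frac{3}{2}}$
$k{\left(F \right)} = 4 + F^{2} + F^{\frac{5}{2}}$ ($k{\left(F \right)} = \left(F^{2} + F^{\frac{3}{2}} F\right) + 4 = \left(F^{2} + F^{\frac{5}{2}}\right) + 4 = 4 + F^{2} + F^{\frac{5}{2}}$)
$G = -82$
$q = \frac{1}{93 + 128 i \sqrt{2}}$ ($q = \frac{1}{25 + \left(4 + \left(-8\right)^{2} + \left(-8\right)^{\frac{5}{2}}\right)} = \frac{1}{25 + \left(4 + 64 + 128 i \sqrt{2}\right)} = \frac{1}{25 + \left(68 + 128 i \sqrt{2}\right)} = \frac{1}{93 + 128 i \sqrt{2}} \approx 0.0022455 - 0.0043707 i$)
$\left(398 - G\right) q = \left(398 - -82\right) \left(\frac{93}{41417} - \frac{128 i \sqrt{2}}{41417}\right) = \left(398 + 82\right) \left(\frac{93}{41417} - \frac{128 i \sqrt{2}}{41417}\right) = 480 \left(\frac{93}{41417} - \frac{128 i \sqrt{2}}{41417}\right) = \frac{44640}{41417} - \frac{61440 i \sqrt{2}}{41417}$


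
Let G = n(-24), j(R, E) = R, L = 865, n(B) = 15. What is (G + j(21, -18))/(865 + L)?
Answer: 18/865 ≈ 0.020809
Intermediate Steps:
G = 15
(G + j(21, -18))/(865 + L) = (15 + 21)/(865 + 865) = 36/1730 = 36*(1/1730) = 18/865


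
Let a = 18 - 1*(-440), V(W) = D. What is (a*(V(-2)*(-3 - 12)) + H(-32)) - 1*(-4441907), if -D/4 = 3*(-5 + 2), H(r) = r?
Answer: 4194555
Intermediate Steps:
D = 36 (D = -12*(-5 + 2) = -12*(-3) = -4*(-9) = 36)
V(W) = 36
a = 458 (a = 18 + 440 = 458)
(a*(V(-2)*(-3 - 12)) + H(-32)) - 1*(-4441907) = (458*(36*(-3 - 12)) - 32) - 1*(-4441907) = (458*(36*(-15)) - 32) + 4441907 = (458*(-540) - 32) + 4441907 = (-247320 - 32) + 4441907 = -247352 + 4441907 = 4194555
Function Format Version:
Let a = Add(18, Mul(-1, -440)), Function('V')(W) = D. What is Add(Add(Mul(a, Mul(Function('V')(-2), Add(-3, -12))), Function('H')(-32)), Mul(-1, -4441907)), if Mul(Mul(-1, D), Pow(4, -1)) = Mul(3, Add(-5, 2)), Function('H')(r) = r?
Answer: 4194555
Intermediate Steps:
D = 36 (D = Mul(-4, Mul(3, Add(-5, 2))) = Mul(-4, Mul(3, -3)) = Mul(-4, -9) = 36)
Function('V')(W) = 36
a = 458 (a = Add(18, 440) = 458)
Add(Add(Mul(a, Mul(Function('V')(-2), Add(-3, -12))), Function('H')(-32)), Mul(-1, -4441907)) = Add(Add(Mul(458, Mul(36, Add(-3, -12))), -32), Mul(-1, -4441907)) = Add(Add(Mul(458, Mul(36, -15)), -32), 4441907) = Add(Add(Mul(458, -540), -32), 4441907) = Add(Add(-247320, -32), 4441907) = Add(-247352, 4441907) = 4194555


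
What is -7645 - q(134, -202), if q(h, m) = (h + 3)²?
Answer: -26414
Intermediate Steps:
q(h, m) = (3 + h)²
-7645 - q(134, -202) = -7645 - (3 + 134)² = -7645 - 1*137² = -7645 - 1*18769 = -7645 - 18769 = -26414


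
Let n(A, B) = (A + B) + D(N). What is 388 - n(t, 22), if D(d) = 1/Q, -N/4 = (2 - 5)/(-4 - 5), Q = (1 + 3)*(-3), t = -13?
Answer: 4549/12 ≈ 379.08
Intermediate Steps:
Q = -12 (Q = 4*(-3) = -12)
N = -4/3 (N = -4*(2 - 5)/(-4 - 5) = -(-12)/(-9) = -(-12)*(-1)/9 = -4*⅓ = -4/3 ≈ -1.3333)
D(d) = -1/12 (D(d) = 1/(-12) = -1/12)
n(A, B) = -1/12 + A + B (n(A, B) = (A + B) - 1/12 = -1/12 + A + B)
388 - n(t, 22) = 388 - (-1/12 - 13 + 22) = 388 - 1*107/12 = 388 - 107/12 = 4549/12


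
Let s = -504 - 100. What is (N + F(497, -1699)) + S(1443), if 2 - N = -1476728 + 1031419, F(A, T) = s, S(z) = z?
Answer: 446150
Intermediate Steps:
s = -604
F(A, T) = -604
N = 445311 (N = 2 - (-1476728 + 1031419) = 2 - 1*(-445309) = 2 + 445309 = 445311)
(N + F(497, -1699)) + S(1443) = (445311 - 604) + 1443 = 444707 + 1443 = 446150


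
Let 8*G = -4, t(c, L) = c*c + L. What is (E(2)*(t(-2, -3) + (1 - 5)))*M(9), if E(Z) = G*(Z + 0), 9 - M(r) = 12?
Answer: -9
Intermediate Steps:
t(c, L) = L + c**2 (t(c, L) = c**2 + L = L + c**2)
G = -1/2 (G = (1/8)*(-4) = -1/2 ≈ -0.50000)
M(r) = -3 (M(r) = 9 - 1*12 = 9 - 12 = -3)
E(Z) = -Z/2 (E(Z) = -(Z + 0)/2 = -Z/2)
(E(2)*(t(-2, -3) + (1 - 5)))*M(9) = ((-1/2*2)*((-3 + (-2)**2) + (1 - 5)))*(-3) = -((-3 + 4) - 4)*(-3) = -(1 - 4)*(-3) = -1*(-3)*(-3) = 3*(-3) = -9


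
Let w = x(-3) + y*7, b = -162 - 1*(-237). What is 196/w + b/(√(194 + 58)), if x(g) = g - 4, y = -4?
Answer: -28/5 + 25*√7/14 ≈ -0.87544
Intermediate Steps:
b = 75 (b = -162 + 237 = 75)
x(g) = -4 + g
w = -35 (w = (-4 - 3) - 4*7 = -7 - 28 = -35)
196/w + b/(√(194 + 58)) = 196/(-35) + 75/(√(194 + 58)) = 196*(-1/35) + 75/(√252) = -28/5 + 75/((6*√7)) = -28/5 + 75*(√7/42) = -28/5 + 25*√7/14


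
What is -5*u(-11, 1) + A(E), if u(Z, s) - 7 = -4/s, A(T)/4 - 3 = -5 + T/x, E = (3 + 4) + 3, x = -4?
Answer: -33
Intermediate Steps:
E = 10 (E = 7 + 3 = 10)
A(T) = -8 - T (A(T) = 12 + 4*(-5 + T/(-4)) = 12 + 4*(-5 + T*(-¼)) = 12 + 4*(-5 - T/4) = 12 + (-20 - T) = -8 - T)
u(Z, s) = 7 - 4/s
-5*u(-11, 1) + A(E) = -5*(7 - 4/1) + (-8 - 1*10) = -5*(7 - 4*1) + (-8 - 10) = -5*(7 - 4) - 18 = -5*3 - 18 = -15 - 18 = -33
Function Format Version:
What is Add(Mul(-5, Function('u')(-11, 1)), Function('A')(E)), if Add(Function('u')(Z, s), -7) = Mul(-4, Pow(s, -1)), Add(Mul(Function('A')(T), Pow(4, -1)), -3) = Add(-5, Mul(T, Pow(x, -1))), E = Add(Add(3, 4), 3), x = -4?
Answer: -33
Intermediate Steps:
E = 10 (E = Add(7, 3) = 10)
Function('A')(T) = Add(-8, Mul(-1, T)) (Function('A')(T) = Add(12, Mul(4, Add(-5, Mul(T, Pow(-4, -1))))) = Add(12, Mul(4, Add(-5, Mul(T, Rational(-1, 4))))) = Add(12, Mul(4, Add(-5, Mul(Rational(-1, 4), T)))) = Add(12, Add(-20, Mul(-1, T))) = Add(-8, Mul(-1, T)))
Function('u')(Z, s) = Add(7, Mul(-4, Pow(s, -1)))
Add(Mul(-5, Function('u')(-11, 1)), Function('A')(E)) = Add(Mul(-5, Add(7, Mul(-4, Pow(1, -1)))), Add(-8, Mul(-1, 10))) = Add(Mul(-5, Add(7, Mul(-4, 1))), Add(-8, -10)) = Add(Mul(-5, Add(7, -4)), -18) = Add(Mul(-5, 3), -18) = Add(-15, -18) = -33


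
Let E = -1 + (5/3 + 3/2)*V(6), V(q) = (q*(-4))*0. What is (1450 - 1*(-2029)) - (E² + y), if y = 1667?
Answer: 1811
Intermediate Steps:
V(q) = 0 (V(q) = -4*q*0 = 0)
E = -1 (E = -1 + (5/3 + 3/2)*0 = -1 + (19/6)*0 = -1 + 0 = -1)
(1450 - 1*(-2029)) - (E² + y) = (1450 - 1*(-2029)) - ((-1)² + 1667) = (1450 + 2029) - (1 + 1667) = 3479 - 1*1668 = 3479 - 1668 = 1811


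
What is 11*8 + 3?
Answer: 91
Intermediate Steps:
11*8 + 3 = 88 + 3 = 91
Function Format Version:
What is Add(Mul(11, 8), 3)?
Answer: 91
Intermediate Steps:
Add(Mul(11, 8), 3) = Add(88, 3) = 91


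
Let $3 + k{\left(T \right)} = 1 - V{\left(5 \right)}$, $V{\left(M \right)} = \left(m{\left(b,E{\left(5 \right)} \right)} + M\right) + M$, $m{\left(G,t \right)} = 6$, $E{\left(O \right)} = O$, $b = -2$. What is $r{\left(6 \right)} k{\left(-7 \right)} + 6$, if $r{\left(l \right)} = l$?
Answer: $-102$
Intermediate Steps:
$V{\left(M \right)} = 6 + 2 M$ ($V{\left(M \right)} = \left(6 + M\right) + M = 6 + 2 M$)
$k{\left(T \right)} = -18$ ($k{\left(T \right)} = -3 - \left(5 + 10\right) = -3 + \left(1 - \left(6 + 10\right)\right) = -3 + \left(1 - 16\right) = -3 - 15 = -18$)
$r{\left(6 \right)} k{\left(-7 \right)} + 6 = 6 \left(-18\right) + 6 = -108 + 6 = -102$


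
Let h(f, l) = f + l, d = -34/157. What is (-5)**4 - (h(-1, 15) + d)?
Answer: 95961/157 ≈ 611.22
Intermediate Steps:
d = -34/157 (d = -34*1/157 = -34/157 ≈ -0.21656)
(-5)**4 - (h(-1, 15) + d) = (-5)**4 - ((-1 + 15) - 34/157) = 625 - (14 - 34/157) = 625 - 1*2164/157 = 625 - 2164/157 = 95961/157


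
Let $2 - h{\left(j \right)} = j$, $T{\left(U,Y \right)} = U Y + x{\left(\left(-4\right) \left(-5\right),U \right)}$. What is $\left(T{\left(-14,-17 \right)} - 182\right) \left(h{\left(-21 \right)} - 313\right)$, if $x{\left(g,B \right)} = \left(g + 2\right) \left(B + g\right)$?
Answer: $-54520$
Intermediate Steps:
$x{\left(g,B \right)} = \left(2 + g\right) \left(B + g\right)$
$T{\left(U,Y \right)} = 440 + 22 U + U Y$ ($T{\left(U,Y \right)} = U Y + \left(\left(\left(-4\right) \left(-5\right)\right)^{2} + 2 U + 2 \left(\left(-4\right) \left(-5\right)\right) + U \left(\left(-4\right) \left(-5\right)\right)\right) = U Y + \left(20^{2} + 2 U + 2 \cdot 20 + U 20\right) = U Y + \left(400 + 2 U + 40 + 20 U\right) = U Y + \left(440 + 22 U\right) = 440 + 22 U + U Y$)
$h{\left(j \right)} = 2 - j$
$\left(T{\left(-14,-17 \right)} - 182\right) \left(h{\left(-21 \right)} - 313\right) = \left(\left(440 + 22 \left(-14\right) - -238\right) - 182\right) \left(\left(2 - -21\right) - 313\right) = \left(\left(440 - 308 + 238\right) - 182\right) \left(\left(2 + 21\right) - 313\right) = \left(370 - 182\right) \left(23 - 313\right) = 188 \left(-290\right) = -54520$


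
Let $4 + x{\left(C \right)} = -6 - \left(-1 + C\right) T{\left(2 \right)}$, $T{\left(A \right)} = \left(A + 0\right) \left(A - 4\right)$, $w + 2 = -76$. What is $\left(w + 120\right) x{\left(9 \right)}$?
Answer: $924$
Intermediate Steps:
$w = -78$ ($w = -2 - 76 = -78$)
$T{\left(A \right)} = A \left(-4 + A\right)$
$x{\left(C \right)} = -14 + 4 C$ ($x{\left(C \right)} = -4 - \left(6 + \left(-1 + C\right) 2 \left(-4 + 2\right)\right) = -4 - \left(6 + \left(-1 + C\right) 2 \left(-2\right)\right) = -4 - \left(6 + \left(-1 + C\right) \left(-4\right)\right) = -4 - \left(10 - 4 C\right) = -4 + \left(-6 + \left(-4 + 4 C\right)\right) = -4 + \left(-10 + 4 C\right) = -14 + 4 C$)
$\left(w + 120\right) x{\left(9 \right)} = \left(-78 + 120\right) \left(-14 + 4 \cdot 9\right) = 42 \left(-14 + 36\right) = 42 \cdot 22 = 924$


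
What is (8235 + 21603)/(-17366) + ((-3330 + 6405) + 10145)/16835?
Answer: -27274421/29235661 ≈ -0.93292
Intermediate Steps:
(8235 + 21603)/(-17366) + ((-3330 + 6405) + 10145)/16835 = 29838*(-1/17366) + (3075 + 10145)*(1/16835) = -14919/8683 + 13220*(1/16835) = -14919/8683 + 2644/3367 = -27274421/29235661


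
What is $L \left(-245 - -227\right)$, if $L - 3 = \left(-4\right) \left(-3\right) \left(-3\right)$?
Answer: $594$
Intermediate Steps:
$L = -33$ ($L = 3 + \left(-4\right) \left(-3\right) \left(-3\right) = 3 + 12 \left(-3\right) = 3 - 36 = -33$)
$L \left(-245 - -227\right) = - 33 \left(-245 - -227\right) = - 33 \left(-245 + 227\right) = \left(-33\right) \left(-18\right) = 594$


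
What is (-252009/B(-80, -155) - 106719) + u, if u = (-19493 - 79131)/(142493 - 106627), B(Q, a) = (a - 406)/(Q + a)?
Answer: -711898355758/3353471 ≈ -2.1229e+5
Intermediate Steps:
B(Q, a) = (-406 + a)/(Q + a)
u = -49312/17933 (u = -98624/35866 = -98624*1/35866 = -49312/17933 ≈ -2.7498)
(-252009/B(-80, -155) - 106719) + u = (-252009*(-80 - 155)/(-406 - 155) - 106719) - 49312/17933 = (-252009/(-561/(-235)) - 106719) - 49312/17933 = (-252009/((-1/235*(-561))) - 106719) - 49312/17933 = (-252009/561/235 - 106719) - 49312/17933 = (-252009*235/561 - 106719) - 49312/17933 = (-19740705/187 - 106719) - 49312/17933 = -39697158/187 - 49312/17933 = -711898355758/3353471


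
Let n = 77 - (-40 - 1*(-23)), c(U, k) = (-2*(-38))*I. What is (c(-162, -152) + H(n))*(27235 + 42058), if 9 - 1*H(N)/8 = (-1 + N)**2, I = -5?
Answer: -4815863500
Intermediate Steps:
c(U, k) = -380 (c(U, k) = -2*(-38)*(-5) = 76*(-5) = -380)
n = 94 (n = 77 - (-40 + 23) = 77 - 1*(-17) = 77 + 17 = 94)
H(N) = 72 - 8*(-1 + N)**2
(c(-162, -152) + H(n))*(27235 + 42058) = (-380 + (72 - 8*(-1 + 94)**2))*(27235 + 42058) = (-380 + (72 - 8*93**2))*69293 = (-380 + (72 - 8*8649))*69293 = (-380 + (72 - 69192))*69293 = (-380 - 69120)*69293 = -69500*69293 = -4815863500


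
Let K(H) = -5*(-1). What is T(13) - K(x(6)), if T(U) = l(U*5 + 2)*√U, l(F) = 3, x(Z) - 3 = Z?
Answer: -5 + 3*√13 ≈ 5.8167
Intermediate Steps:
x(Z) = 3 + Z
K(H) = 5
T(U) = 3*√U
T(13) - K(x(6)) = 3*√13 - 1*5 = 3*√13 - 5 = -5 + 3*√13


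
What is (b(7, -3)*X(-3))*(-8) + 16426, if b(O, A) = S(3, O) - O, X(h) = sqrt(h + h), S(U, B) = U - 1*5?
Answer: 16426 + 72*I*sqrt(6) ≈ 16426.0 + 176.36*I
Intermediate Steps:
S(U, B) = -5 + U (S(U, B) = U - 5 = -5 + U)
X(h) = sqrt(2)*sqrt(h) (X(h) = sqrt(2*h) = sqrt(2)*sqrt(h))
b(O, A) = -2 - O (b(O, A) = (-5 + 3) - O = -2 - O)
(b(7, -3)*X(-3))*(-8) + 16426 = ((-2 - 1*7)*(sqrt(2)*sqrt(-3)))*(-8) + 16426 = ((-2 - 7)*(sqrt(2)*(I*sqrt(3))))*(-8) + 16426 = -9*I*sqrt(6)*(-8) + 16426 = 72*I*sqrt(6) + 16426 = 16426 + 72*I*sqrt(6)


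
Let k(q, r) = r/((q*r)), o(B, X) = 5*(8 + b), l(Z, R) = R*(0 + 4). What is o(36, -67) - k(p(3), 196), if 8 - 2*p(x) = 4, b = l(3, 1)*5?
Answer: 279/2 ≈ 139.50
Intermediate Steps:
l(Z, R) = 4*R (l(Z, R) = R*4 = 4*R)
b = 20 (b = (4*1)*5 = 4*5 = 20)
p(x) = 2 (p(x) = 4 - ½*4 = 4 - 2 = 2)
o(B, X) = 140 (o(B, X) = 5*(8 + 20) = 5*28 = 140)
k(q, r) = 1/q (k(q, r) = r*(1/(q*r)) = 1/q)
o(36, -67) - k(p(3), 196) = 140 - 1/2 = 140 - 1*½ = 140 - ½ = 279/2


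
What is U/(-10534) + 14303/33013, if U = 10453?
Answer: -194417087/347758942 ≈ -0.55906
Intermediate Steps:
U/(-10534) + 14303/33013 = 10453/(-10534) + 14303/33013 = 10453*(-1/10534) + 14303*(1/33013) = -10453/10534 + 14303/33013 = -194417087/347758942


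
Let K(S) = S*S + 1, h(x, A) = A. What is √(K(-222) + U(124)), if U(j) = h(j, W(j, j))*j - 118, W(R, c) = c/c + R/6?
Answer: √466683/3 ≈ 227.71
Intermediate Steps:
W(R, c) = 1 + R/6 (W(R, c) = 1 + R*(⅙) = 1 + R/6)
K(S) = 1 + S² (K(S) = S² + 1 = 1 + S²)
U(j) = -118 + j*(1 + j/6) (U(j) = (1 + j/6)*j - 118 = j*(1 + j/6) - 118 = -118 + j*(1 + j/6))
√(K(-222) + U(124)) = √((1 + (-222)²) + (-118 + (⅙)*124*(6 + 124))) = √((1 + 49284) + (-118 + (⅙)*124*130)) = √(49285 + (-118 + 8060/3)) = √(49285 + 7706/3) = √(155561/3) = √466683/3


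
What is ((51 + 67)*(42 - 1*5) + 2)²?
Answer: 19079424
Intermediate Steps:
((51 + 67)*(42 - 1*5) + 2)² = (118*(42 - 5) + 2)² = (118*37 + 2)² = (4366 + 2)² = 4368² = 19079424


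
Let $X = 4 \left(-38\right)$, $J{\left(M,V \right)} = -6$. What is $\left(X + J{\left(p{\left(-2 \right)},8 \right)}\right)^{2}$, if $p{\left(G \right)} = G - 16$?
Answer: $24964$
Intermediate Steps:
$p{\left(G \right)} = -16 + G$ ($p{\left(G \right)} = G - 16 = -16 + G$)
$X = -152$
$\left(X + J{\left(p{\left(-2 \right)},8 \right)}\right)^{2} = \left(-152 - 6\right)^{2} = \left(-158\right)^{2} = 24964$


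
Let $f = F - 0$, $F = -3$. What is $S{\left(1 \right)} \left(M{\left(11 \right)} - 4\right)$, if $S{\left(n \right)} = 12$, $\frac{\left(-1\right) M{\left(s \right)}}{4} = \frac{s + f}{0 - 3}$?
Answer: $80$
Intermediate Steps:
$f = -3$ ($f = -3 - 0 = -3 + 0 = -3$)
$M{\left(s \right)} = -4 + \frac{4 s}{3}$ ($M{\left(s \right)} = - 4 \frac{s - 3}{0 - 3} = - 4 \frac{-3 + s}{-3} = - 4 \left(-3 + s\right) \left(- \frac{1}{3}\right) = - 4 \left(1 - \frac{s}{3}\right) = -4 + \frac{4 s}{3}$)
$S{\left(1 \right)} \left(M{\left(11 \right)} - 4\right) = 12 \left(\left(-4 + \frac{4}{3} \cdot 11\right) - 4\right) = 12 \left(\left(-4 + \frac{44}{3}\right) - 4\right) = 12 \left(\frac{32}{3} - 4\right) = 12 \cdot \frac{20}{3} = 80$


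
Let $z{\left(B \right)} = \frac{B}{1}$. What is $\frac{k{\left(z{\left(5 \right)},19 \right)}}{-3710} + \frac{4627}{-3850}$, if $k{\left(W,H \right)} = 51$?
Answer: $- \frac{124018}{102025} \approx -1.2156$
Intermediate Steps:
$z{\left(B \right)} = B$ ($z{\left(B \right)} = B 1 = B$)
$\frac{k{\left(z{\left(5 \right)},19 \right)}}{-3710} + \frac{4627}{-3850} = \frac{51}{-3710} + \frac{4627}{-3850} = 51 \left(- \frac{1}{3710}\right) + 4627 \left(- \frac{1}{3850}\right) = - \frac{51}{3710} - \frac{661}{550} = - \frac{124018}{102025}$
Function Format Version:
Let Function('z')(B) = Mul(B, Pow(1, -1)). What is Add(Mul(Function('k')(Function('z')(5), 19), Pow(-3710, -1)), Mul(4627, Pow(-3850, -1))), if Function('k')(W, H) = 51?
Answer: Rational(-124018, 102025) ≈ -1.2156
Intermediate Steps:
Function('z')(B) = B (Function('z')(B) = Mul(B, 1) = B)
Add(Mul(Function('k')(Function('z')(5), 19), Pow(-3710, -1)), Mul(4627, Pow(-3850, -1))) = Add(Mul(51, Pow(-3710, -1)), Mul(4627, Pow(-3850, -1))) = Add(Mul(51, Rational(-1, 3710)), Mul(4627, Rational(-1, 3850))) = Add(Rational(-51, 3710), Rational(-661, 550)) = Rational(-124018, 102025)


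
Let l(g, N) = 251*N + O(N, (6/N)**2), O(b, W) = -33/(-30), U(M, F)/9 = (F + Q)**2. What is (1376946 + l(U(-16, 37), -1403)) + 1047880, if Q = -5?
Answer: 20726741/10 ≈ 2.0727e+6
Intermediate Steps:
U(M, F) = 9*(-5 + F)**2 (U(M, F) = 9*(F - 5)**2 = 9*(-5 + F)**2)
O(b, W) = 11/10 (O(b, W) = -33*(-1/30) = 11/10)
l(g, N) = 11/10 + 251*N (l(g, N) = 251*N + 11/10 = 11/10 + 251*N)
(1376946 + l(U(-16, 37), -1403)) + 1047880 = (1376946 + (11/10 + 251*(-1403))) + 1047880 = (1376946 + (11/10 - 352153)) + 1047880 = (1376946 - 3521519/10) + 1047880 = 10247941/10 + 1047880 = 20726741/10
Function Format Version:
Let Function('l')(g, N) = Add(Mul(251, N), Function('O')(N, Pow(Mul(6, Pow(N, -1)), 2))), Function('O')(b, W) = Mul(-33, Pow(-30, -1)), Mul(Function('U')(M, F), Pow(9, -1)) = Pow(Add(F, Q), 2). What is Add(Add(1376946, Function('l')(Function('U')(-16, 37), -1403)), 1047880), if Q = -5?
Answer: Rational(20726741, 10) ≈ 2.0727e+6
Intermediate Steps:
Function('U')(M, F) = Mul(9, Pow(Add(-5, F), 2)) (Function('U')(M, F) = Mul(9, Pow(Add(F, -5), 2)) = Mul(9, Pow(Add(-5, F), 2)))
Function('O')(b, W) = Rational(11, 10) (Function('O')(b, W) = Mul(-33, Rational(-1, 30)) = Rational(11, 10))
Function('l')(g, N) = Add(Rational(11, 10), Mul(251, N)) (Function('l')(g, N) = Add(Mul(251, N), Rational(11, 10)) = Add(Rational(11, 10), Mul(251, N)))
Add(Add(1376946, Function('l')(Function('U')(-16, 37), -1403)), 1047880) = Add(Add(1376946, Add(Rational(11, 10), Mul(251, -1403))), 1047880) = Add(Add(1376946, Add(Rational(11, 10), -352153)), 1047880) = Add(Add(1376946, Rational(-3521519, 10)), 1047880) = Add(Rational(10247941, 10), 1047880) = Rational(20726741, 10)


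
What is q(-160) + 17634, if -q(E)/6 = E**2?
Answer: -135966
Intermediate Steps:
q(E) = -6*E**2
q(-160) + 17634 = -6*(-160)**2 + 17634 = -6*25600 + 17634 = -153600 + 17634 = -135966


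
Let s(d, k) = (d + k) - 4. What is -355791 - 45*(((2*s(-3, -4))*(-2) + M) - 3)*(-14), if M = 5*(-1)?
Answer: -333111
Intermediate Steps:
s(d, k) = -4 + d + k
M = -5
-355791 - 45*(((2*s(-3, -4))*(-2) + M) - 3)*(-14) = -355791 - 45*(((2*(-4 - 3 - 4))*(-2) - 5) - 3)*(-14) = -355791 - 45*(((2*(-11))*(-2) - 5) - 3)*(-14) = -355791 - 45*((-22*(-2) - 5) - 3)*(-14) = -355791 - 45*((44 - 5) - 3)*(-14) = -355791 - 45*(39 - 3)*(-14) = -355791 - 45*36*(-14) = -355791 - 1620*(-14) = -355791 - 1*(-22680) = -355791 + 22680 = -333111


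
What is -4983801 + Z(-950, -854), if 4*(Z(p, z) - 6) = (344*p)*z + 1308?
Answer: 64788332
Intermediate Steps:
Z(p, z) = 333 + 86*p*z (Z(p, z) = 6 + ((344*p)*z + 1308)/4 = 6 + (344*p*z + 1308)/4 = 6 + (1308 + 344*p*z)/4 = 6 + (327 + 86*p*z) = 333 + 86*p*z)
-4983801 + Z(-950, -854) = -4983801 + (333 + 86*(-950)*(-854)) = -4983801 + (333 + 69771800) = -4983801 + 69772133 = 64788332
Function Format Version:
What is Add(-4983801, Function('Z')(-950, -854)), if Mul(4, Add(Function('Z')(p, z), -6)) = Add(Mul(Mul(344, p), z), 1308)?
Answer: 64788332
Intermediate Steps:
Function('Z')(p, z) = Add(333, Mul(86, p, z)) (Function('Z')(p, z) = Add(6, Mul(Rational(1, 4), Add(Mul(Mul(344, p), z), 1308))) = Add(6, Mul(Rational(1, 4), Add(Mul(344, p, z), 1308))) = Add(6, Mul(Rational(1, 4), Add(1308, Mul(344, p, z)))) = Add(6, Add(327, Mul(86, p, z))) = Add(333, Mul(86, p, z)))
Add(-4983801, Function('Z')(-950, -854)) = Add(-4983801, Add(333, Mul(86, -950, -854))) = Add(-4983801, Add(333, 69771800)) = Add(-4983801, 69772133) = 64788332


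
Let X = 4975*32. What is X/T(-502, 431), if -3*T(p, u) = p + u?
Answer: 477600/71 ≈ 6726.8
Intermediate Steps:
T(p, u) = -p/3 - u/3 (T(p, u) = -(p + u)/3 = -p/3 - u/3)
X = 159200
X/T(-502, 431) = 159200/(-1/3*(-502) - 1/3*431) = 159200/(502/3 - 431/3) = 159200/(71/3) = 159200*(3/71) = 477600/71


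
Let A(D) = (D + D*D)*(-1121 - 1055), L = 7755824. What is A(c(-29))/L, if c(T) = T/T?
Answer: -272/484739 ≈ -0.00056113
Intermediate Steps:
c(T) = 1
A(D) = -2176*D - 2176*D² (A(D) = (D + D²)*(-2176) = -2176*D - 2176*D²)
A(c(-29))/L = -2176*1*(1 + 1)/7755824 = -2176*1*2*(1/7755824) = -4352*1/7755824 = -272/484739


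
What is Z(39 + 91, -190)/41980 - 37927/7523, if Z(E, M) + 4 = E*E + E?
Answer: -732044431/157907770 ≈ -4.6359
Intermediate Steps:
Z(E, M) = -4 + E + E**2 (Z(E, M) = -4 + (E*E + E) = -4 + (E**2 + E) = -4 + (E + E**2) = -4 + E + E**2)
Z(39 + 91, -190)/41980 - 37927/7523 = (-4 + (39 + 91) + (39 + 91)**2)/41980 - 37927/7523 = (-4 + 130 + 130**2)*(1/41980) - 37927*1/7523 = (-4 + 130 + 16900)*(1/41980) - 37927/7523 = 17026*(1/41980) - 37927/7523 = 8513/20990 - 37927/7523 = -732044431/157907770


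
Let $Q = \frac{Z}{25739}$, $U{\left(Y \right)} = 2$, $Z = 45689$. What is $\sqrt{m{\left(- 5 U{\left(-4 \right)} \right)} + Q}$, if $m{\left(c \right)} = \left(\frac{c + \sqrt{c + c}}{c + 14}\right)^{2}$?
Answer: $\frac{\sqrt{366405696 - 135203290 i \sqrt{5}}}{7354} \approx 2.7892 - 1.0021 i$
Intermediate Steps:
$Q = \frac{6527}{3677}$ ($Q = \frac{45689}{25739} = 45689 \cdot \frac{1}{25739} = \frac{6527}{3677} \approx 1.7751$)
$m{\left(c \right)} = \frac{\left(c + \sqrt{2} \sqrt{c}\right)^{2}}{\left(14 + c\right)^{2}}$ ($m{\left(c \right)} = \left(\frac{c + \sqrt{2 c}}{14 + c}\right)^{2} = \left(\frac{c + \sqrt{2} \sqrt{c}}{14 + c}\right)^{2} = \frac{\left(c + \sqrt{2} \sqrt{c}\right)^{2}}{\left(14 + c\right)^{2}}$)
$\sqrt{m{\left(- 5 U{\left(-4 \right)} \right)} + Q} = \sqrt{\frac{\left(\left(-5\right) 2 + \sqrt{2} \sqrt{\left(-5\right) 2}\right)^{2}}{\left(14 - 10\right)^{2}} + \frac{6527}{3677}} = \sqrt{\frac{\left(-10 + \sqrt{2} \sqrt{-10}\right)^{2}}{\left(14 - 10\right)^{2}} + \frac{6527}{3677}} = \sqrt{\frac{\left(-10 + \sqrt{2} i \sqrt{10}\right)^{2}}{16} + \frac{6527}{3677}} = \sqrt{\frac{\left(-10 + 2 i \sqrt{5}\right)^{2}}{16} + \frac{6527}{3677}} = \sqrt{\frac{6527}{3677} + \frac{\left(-10 + 2 i \sqrt{5}\right)^{2}}{16}}$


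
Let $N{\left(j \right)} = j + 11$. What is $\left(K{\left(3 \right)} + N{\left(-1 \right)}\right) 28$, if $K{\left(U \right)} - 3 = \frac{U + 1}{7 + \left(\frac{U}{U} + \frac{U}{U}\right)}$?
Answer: $\frac{3388}{9} \approx 376.44$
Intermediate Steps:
$K{\left(U \right)} = \frac{28}{9} + \frac{U}{9}$ ($K{\left(U \right)} = 3 + \frac{U + 1}{7 + \left(\frac{U}{U} + \frac{U}{U}\right)} = 3 + \frac{1 + U}{7 + \left(1 + 1\right)} = 3 + \frac{1 + U}{7 + 2} = 3 + \frac{1 + U}{9} = 3 + \left(1 + U\right) \frac{1}{9} = 3 + \left(\frac{1}{9} + \frac{U}{9}\right) = \frac{28}{9} + \frac{U}{9}$)
$N{\left(j \right)} = 11 + j$
$\left(K{\left(3 \right)} + N{\left(-1 \right)}\right) 28 = \left(\left(\frac{28}{9} + \frac{1}{9} \cdot 3\right) + \left(11 - 1\right)\right) 28 = \left(\left(\frac{28}{9} + \frac{1}{3}\right) + 10\right) 28 = \left(\frac{31}{9} + 10\right) 28 = \frac{121}{9} \cdot 28 = \frac{3388}{9}$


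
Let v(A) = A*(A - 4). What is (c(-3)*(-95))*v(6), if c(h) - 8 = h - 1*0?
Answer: -5700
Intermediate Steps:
v(A) = A*(-4 + A)
c(h) = 8 + h (c(h) = 8 + (h - 1*0) = 8 + (h + 0) = 8 + h)
(c(-3)*(-95))*v(6) = ((8 - 3)*(-95))*(6*(-4 + 6)) = (5*(-95))*(6*2) = -475*12 = -5700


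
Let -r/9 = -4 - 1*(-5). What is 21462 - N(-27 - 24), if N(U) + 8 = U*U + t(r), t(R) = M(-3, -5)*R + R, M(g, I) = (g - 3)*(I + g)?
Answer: 19310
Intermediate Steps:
M(g, I) = (-3 + g)*(I + g)
r = -9 (r = -9*(-4 - 1*(-5)) = -9*(-4 + 5) = -9*1 = -9)
t(R) = 49*R (t(R) = ((-3)² - 3*(-5) - 3*(-3) - 5*(-3))*R + R = (9 + 15 + 9 + 15)*R + R = 48*R + R = 49*R)
N(U) = -449 + U² (N(U) = -8 + (U*U + 49*(-9)) = -8 + (U² - 441) = -8 + (-441 + U²) = -449 + U²)
21462 - N(-27 - 24) = 21462 - (-449 + (-27 - 24)²) = 21462 - (-449 + (-51)²) = 21462 - (-449 + 2601) = 21462 - 1*2152 = 21462 - 2152 = 19310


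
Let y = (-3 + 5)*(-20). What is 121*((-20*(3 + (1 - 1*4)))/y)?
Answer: 0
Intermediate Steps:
y = -40 (y = 2*(-20) = -40)
121*((-20*(3 + (1 - 1*4)))/y) = 121*(-20*(3 + (1 - 1*4))/(-40)) = 121*(-20*(3 + (1 - 4))*(-1/40)) = 121*(-20*(3 - 3)*(-1/40)) = 121*(-20*0*(-1/40)) = 121*(0*(-1/40)) = 121*0 = 0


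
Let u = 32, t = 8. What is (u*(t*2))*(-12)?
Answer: -6144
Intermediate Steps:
(u*(t*2))*(-12) = (32*(8*2))*(-12) = (32*16)*(-12) = 512*(-12) = -6144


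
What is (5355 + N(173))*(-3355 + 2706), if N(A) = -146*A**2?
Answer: 2832417071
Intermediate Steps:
(5355 + N(173))*(-3355 + 2706) = (5355 - 146*173**2)*(-3355 + 2706) = (5355 - 146*29929)*(-649) = (5355 - 4369634)*(-649) = -4364279*(-649) = 2832417071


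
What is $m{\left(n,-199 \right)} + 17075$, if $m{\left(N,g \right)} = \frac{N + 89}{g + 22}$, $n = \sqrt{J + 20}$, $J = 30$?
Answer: $\frac{3022186}{177} - \frac{5 \sqrt{2}}{177} \approx 17074.0$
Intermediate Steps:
$n = 5 \sqrt{2}$ ($n = \sqrt{30 + 20} = \sqrt{50} = 5 \sqrt{2} \approx 7.0711$)
$m{\left(N,g \right)} = \frac{89 + N}{22 + g}$
$m{\left(n,-199 \right)} + 17075 = \frac{89 + 5 \sqrt{2}}{22 - 199} + 17075 = \frac{89 + 5 \sqrt{2}}{-177} + 17075 = - \frac{89 + 5 \sqrt{2}}{177} + 17075 = \left(- \frac{89}{177} - \frac{5 \sqrt{2}}{177}\right) + 17075 = \frac{3022186}{177} - \frac{5 \sqrt{2}}{177}$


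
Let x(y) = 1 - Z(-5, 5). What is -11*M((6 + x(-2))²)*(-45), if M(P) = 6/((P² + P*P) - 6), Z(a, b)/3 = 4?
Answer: 1485/622 ≈ 2.3875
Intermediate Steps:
Z(a, b) = 12 (Z(a, b) = 3*4 = 12)
x(y) = -11 (x(y) = 1 - 1*12 = 1 - 12 = -11)
M(P) = 6/(-6 + 2*P²) (M(P) = 6/((P² + P²) - 6) = 6/(2*P² - 6) = 6/(-6 + 2*P²))
-11*M((6 + x(-2))²)*(-45) = -33/(-3 + ((6 - 11)²)²)*(-45) = -33/(-3 + ((-5)²)²)*(-45) = -33/(-3 + 25²)*(-45) = -33/(-3 + 625)*(-45) = -33/622*(-45) = 1485/622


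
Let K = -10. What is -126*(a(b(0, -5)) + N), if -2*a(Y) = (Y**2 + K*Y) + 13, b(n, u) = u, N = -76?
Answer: 15120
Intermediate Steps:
a(Y) = -13/2 + 5*Y - Y**2/2 (a(Y) = -((Y**2 - 10*Y) + 13)/2 = -(13 + Y**2 - 10*Y)/2 = -13/2 + 5*Y - Y**2/2)
-126*(a(b(0, -5)) + N) = -126*((-13/2 + 5*(-5) - 1/2*(-5)**2) - 76) = -126*((-13/2 - 25 - 1/2*25) - 76) = -126*((-13/2 - 25 - 25/2) - 76) = -126*(-44 - 76) = -126*(-120) = 15120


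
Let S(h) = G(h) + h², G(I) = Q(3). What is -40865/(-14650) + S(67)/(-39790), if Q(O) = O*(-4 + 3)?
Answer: 31205969/11658470 ≈ 2.6767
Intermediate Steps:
Q(O) = -O (Q(O) = O*(-1) = -O)
G(I) = -3 (G(I) = -1*3 = -3)
S(h) = -3 + h²
-40865/(-14650) + S(67)/(-39790) = -40865/(-14650) + (-3 + 67²)/(-39790) = -40865*(-1/14650) + (-3 + 4489)*(-1/39790) = 8173/2930 + 4486*(-1/39790) = 8173/2930 - 2243/19895 = 31205969/11658470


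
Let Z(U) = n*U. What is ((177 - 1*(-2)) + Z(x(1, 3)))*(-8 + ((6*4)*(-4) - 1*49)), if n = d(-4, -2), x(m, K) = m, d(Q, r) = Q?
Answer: -26775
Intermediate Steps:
n = -4
Z(U) = -4*U
((177 - 1*(-2)) + Z(x(1, 3)))*(-8 + ((6*4)*(-4) - 1*49)) = ((177 - 1*(-2)) - 4*1)*(-8 + ((6*4)*(-4) - 1*49)) = ((177 + 2) - 4)*(-8 + (24*(-4) - 49)) = (179 - 4)*(-8 + (-96 - 49)) = 175*(-8 - 145) = 175*(-153) = -26775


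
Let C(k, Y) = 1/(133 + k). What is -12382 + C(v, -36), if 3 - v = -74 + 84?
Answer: -1560131/126 ≈ -12382.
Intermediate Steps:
v = -7 (v = 3 - (-74 + 84) = 3 - 1*10 = 3 - 10 = -7)
-12382 + C(v, -36) = -12382 + 1/(133 - 7) = -12382 + 1/126 = -1560131/126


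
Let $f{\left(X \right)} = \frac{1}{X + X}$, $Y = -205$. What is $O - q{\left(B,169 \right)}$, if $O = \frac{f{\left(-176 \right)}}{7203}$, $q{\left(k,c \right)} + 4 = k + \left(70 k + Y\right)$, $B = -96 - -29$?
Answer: $\frac{12591074495}{2535456} \approx 4966.0$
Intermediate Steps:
$f{\left(X \right)} = \frac{1}{2 X}$
$B = -67$ ($B = -96 + 29 = -67$)
$q{\left(k,c \right)} = -209 + 71 k$ ($q{\left(k,c \right)} = -4 + \left(k + \left(70 k - 205\right)\right) = -4 + \left(k + \left(-205 + 70 k\right)\right) = -4 + \left(-205 + 71 k\right) = -209 + 71 k$)
$O = - \frac{1}{2535456}$ ($O = \frac{\frac{1}{2} \frac{1}{-176}}{7203} = \frac{1}{2} \left(- \frac{1}{176}\right) \frac{1}{7203} = \left(- \frac{1}{352}\right) \frac{1}{7203} = - \frac{1}{2535456} \approx -3.9441 \cdot 10^{-7}$)
$O - q{\left(B,169 \right)} = - \frac{1}{2535456} - \left(-209 + 71 \left(-67\right)\right) = - \frac{1}{2535456} - \left(-209 - 4757\right) = - \frac{1}{2535456} - -4966 = - \frac{1}{2535456} + 4966 = \frac{12591074495}{2535456}$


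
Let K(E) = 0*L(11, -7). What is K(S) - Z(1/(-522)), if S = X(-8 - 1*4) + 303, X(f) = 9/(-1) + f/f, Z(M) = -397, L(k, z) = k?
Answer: 397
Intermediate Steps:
X(f) = -8 (X(f) = 9*(-1) + 1 = -9 + 1 = -8)
S = 295 (S = -8 + 303 = 295)
K(E) = 0 (K(E) = 0*11 = 0)
K(S) - Z(1/(-522)) = 0 - 1*(-397) = 0 + 397 = 397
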